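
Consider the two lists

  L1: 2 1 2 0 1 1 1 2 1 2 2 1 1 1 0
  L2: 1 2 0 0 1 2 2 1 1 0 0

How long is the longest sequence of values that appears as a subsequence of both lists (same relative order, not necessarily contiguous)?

9

One common subsequence of length 9: 1 (L1 #2, L2 #1), then 2 (L1 #3, L2 #2), then 0 (L1 #4, L2 #4), then 1 (L1 #9, L2 #5), then 2 (L1 #10, L2 #6), then 2 (L1 #11, L2 #7), then 1 (L1 #12, L2 #8), then 1 (L1 #13, L2 #9), then 0 (L1 #15, L2 #11). The LCS DP gives dp[15][11] = 9, so this is optimal.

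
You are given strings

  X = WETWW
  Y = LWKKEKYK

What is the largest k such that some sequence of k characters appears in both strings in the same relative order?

2

Pick W [1,2], then E [2,5]; all 2 characters appear in both, in order. dp[5][8] = 2 confirms this is the maximum.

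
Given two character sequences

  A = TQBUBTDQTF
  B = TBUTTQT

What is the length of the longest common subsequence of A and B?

Pick T [1,1]; then B [3,2]; then U [4,3]; then T [6,5]; then Q [8,6]; then T [9,7]; all 6 characters appear in both, in order, and the DP table's final entry dp[10][7] is also 6, so no common subsequence is longer.

6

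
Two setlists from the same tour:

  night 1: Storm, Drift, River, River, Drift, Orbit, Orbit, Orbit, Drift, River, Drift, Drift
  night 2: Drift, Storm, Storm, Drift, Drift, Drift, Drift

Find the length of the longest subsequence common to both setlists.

5

Pick Storm (night 1 #1, night 2 #3), Drift (night 1 #5, night 2 #4), Drift (night 1 #9, night 2 #5), Drift (night 1 #11, night 2 #6), Drift (night 1 #12, night 2 #7); all 5 songs appear in both, in order. Since dp[12][7] = 5, nothing longer is possible.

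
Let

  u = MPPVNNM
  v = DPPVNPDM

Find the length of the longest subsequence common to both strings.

5

Taking P at u[2]=v[2] → P at u[3]=v[3] → V at u[4]=v[4] → N at u[5]=v[5] → M at u[7]=v[8] gives a common subsequence of length 5. dp[7][8] = 5 confirms this is the maximum.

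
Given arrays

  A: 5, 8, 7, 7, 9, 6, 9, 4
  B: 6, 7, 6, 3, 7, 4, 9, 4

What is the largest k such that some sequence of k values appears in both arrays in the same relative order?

One common subsequence of length 4: 7 [3,2]; then 7 [4,5]; then 9 [7,7]; then 4 [8,8]. Since dp[8][8] = 4, nothing longer is possible.

4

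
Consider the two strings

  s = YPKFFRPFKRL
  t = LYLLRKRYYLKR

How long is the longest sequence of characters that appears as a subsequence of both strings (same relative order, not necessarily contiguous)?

One common subsequence of length 5: Y (s #1, t #2); then K (s #3, t #6); then R (s #6, t #7); then K (s #9, t #11); then R (s #10, t #12), and the DP table's final entry dp[11][12] is also 5, so no common subsequence is longer.

5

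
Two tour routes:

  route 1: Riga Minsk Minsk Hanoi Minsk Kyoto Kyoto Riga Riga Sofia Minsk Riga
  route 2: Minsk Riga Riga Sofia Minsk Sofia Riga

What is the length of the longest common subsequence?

6

Taking Minsk at route 1[5]=route 2[1], then Riga at route 1[8]=route 2[2], then Riga at route 1[9]=route 2[3], then Sofia at route 1[10]=route 2[4], then Minsk at route 1[11]=route 2[5], then Riga at route 1[12]=route 2[7] gives a common subsequence of length 6. dp[12][7] = 6 confirms this is the maximum.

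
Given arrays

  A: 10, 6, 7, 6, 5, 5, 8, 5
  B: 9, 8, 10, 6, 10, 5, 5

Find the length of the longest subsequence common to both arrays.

Let dp[i][j] be the LCS length of the first i values of A and the first j values of B. dp[i][j] = dp[i-1][j-1]+1 when the i-th and j-th values match, else max(dp[i-1][j], dp[i][j-1]).
    ·  9  8 10  6 10  5  5
 ·  0  0  0  0  0  0  0  0
10  0  0  0  1  1  1  1  1
 6  0  0  0  1  2  2  2  2
 7  0  0  0  1  2  2  2  2
 6  0  0  0  1  2  2  2  2
 5  0  0  0  1  2  2  3  3
 5  0  0  0  1  2  2  3  4
 8  0  0  1  1  2  2  3  4
 5  0  0  1  1  2  2  3  4
dp[8][7] = 4. One LCS (by backtracking along matches): 10, 6, 5, 5.

4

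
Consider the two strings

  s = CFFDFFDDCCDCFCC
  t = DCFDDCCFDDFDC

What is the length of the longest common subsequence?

9

Pick C (s #1, t #2); then F (s #6, t #3); then D (s #7, t #4); then D (s #8, t #5); then C (s #9, t #6); then C (s #10, t #7); then D (s #11, t #10); then F (s #13, t #11); then C (s #15, t #13); all 9 characters appear in both, in order. Since dp[15][13] = 9, nothing longer is possible.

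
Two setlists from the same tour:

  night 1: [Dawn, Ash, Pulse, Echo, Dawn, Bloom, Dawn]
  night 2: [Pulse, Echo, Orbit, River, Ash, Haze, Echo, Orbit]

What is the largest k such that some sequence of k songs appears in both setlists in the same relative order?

2

One common subsequence of length 2: Ash [2,5], Echo [4,7]. dp[7][8] = 2 confirms this is the maximum.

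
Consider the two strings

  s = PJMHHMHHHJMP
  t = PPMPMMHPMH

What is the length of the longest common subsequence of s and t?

Let dp[i][j] be the LCS length of the first i characters of s and the first j characters of t. dp[i][j] = dp[i-1][j-1]+1 when the i-th and j-th characters match, else max(dp[i-1][j], dp[i][j-1]).
    ·  P  P  M  P  M  M  H  P  M  H
 ·  0  0  0  0  0  0  0  0  0  0  0
 P  0  1  1  1  1  1  1  1  1  1  1
 J  0  1  1  1  1  1  1  1  1  1  1
 M  0  1  1  2  2  2  2  2  2  2  2
 H  0  1  1  2  2  2  2  3  3  3  3
 H  0  1  1  2  2  2  2  3  3  3  4
 M  0  1  1  2  2  3  3  3  3  4  4
 H  0  1  1  2  2  3  3  4  4  4  5
 H  0  1  1  2  2  3  3  4  4  4  5
 H  0  1  1  2  2  3  3  4  4  4  5
 J  0  1  1  2  2  3  3  4  4  4  5
 M  0  1  1  2  2  3  4  4  4  5  5
 P  0  1  2  2  3  3  4  4  5  5  5
dp[12][10] = 5. One LCS (by backtracking along matches): PMHMH.

5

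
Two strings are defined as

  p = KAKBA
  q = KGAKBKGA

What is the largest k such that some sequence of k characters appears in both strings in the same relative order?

Match K [1,1], then A [2,3], then K [3,4], then B [4,5], then A [5,8] — 5 characters in the same relative order in both, and the DP table's final entry dp[5][8] is also 5, so no common subsequence is longer.

5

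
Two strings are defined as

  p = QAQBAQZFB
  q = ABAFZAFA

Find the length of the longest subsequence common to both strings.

5

Let dp[i][j] be the LCS length of the first i characters of p and the first j characters of q. dp[i][j] = dp[i-1][j-1]+1 when the i-th and j-th characters match, else max(dp[i-1][j], dp[i][j-1]).
    ·  A  B  A  F  Z  A  F  A
 ·  0  0  0  0  0  0  0  0  0
 Q  0  0  0  0  0  0  0  0  0
 A  0  1  1  1  1  1  1  1  1
 Q  0  1  1  1  1  1  1  1  1
 B  0  1  2  2  2  2  2  2  2
 A  0  1  2  3  3  3  3  3  3
 Q  0  1  2  3  3  3  3  3  3
 Z  0  1  2  3  3  4  4  4  4
 F  0  1  2  3  4  4  4  5  5
 B  0  1  2  3  4  4  4  5  5
dp[9][8] = 5. One LCS (by backtracking along matches): ABAZF.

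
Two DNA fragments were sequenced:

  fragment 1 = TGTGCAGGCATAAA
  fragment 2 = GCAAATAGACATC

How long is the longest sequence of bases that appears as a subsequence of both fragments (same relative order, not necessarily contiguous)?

8

One common subsequence of length 8: G at fragment 1[4]=fragment 2[1] → C at fragment 1[5]=fragment 2[2] → A at fragment 1[6]=fragment 2[4] → A at fragment 1[10]=fragment 2[5] → T at fragment 1[11]=fragment 2[6] → A at fragment 1[12]=fragment 2[7] → A at fragment 1[13]=fragment 2[9] → A at fragment 1[14]=fragment 2[11], and the DP table's final entry dp[14][13] is also 8, so no common subsequence is longer.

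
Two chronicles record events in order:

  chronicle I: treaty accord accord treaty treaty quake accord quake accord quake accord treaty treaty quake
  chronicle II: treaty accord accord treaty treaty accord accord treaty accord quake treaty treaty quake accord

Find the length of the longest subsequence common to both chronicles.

One common subsequence of length 11: treaty at chronicle I[1]=chronicle II[1] → accord at chronicle I[2]=chronicle II[2] → accord at chronicle I[3]=chronicle II[3] → treaty at chronicle I[4]=chronicle II[4] → treaty at chronicle I[5]=chronicle II[5] → accord at chronicle I[7]=chronicle II[7] → accord at chronicle I[9]=chronicle II[9] → quake at chronicle I[10]=chronicle II[10] → treaty at chronicle I[12]=chronicle II[11] → treaty at chronicle I[13]=chronicle II[12] → quake at chronicle I[14]=chronicle II[13], and the DP table's final entry dp[14][14] is also 11, so no common subsequence is longer.

11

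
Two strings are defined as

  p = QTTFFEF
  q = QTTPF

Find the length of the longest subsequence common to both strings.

4

Let dp[i][j] be the LCS length of the first i characters of p and the first j characters of q. dp[i][j] = dp[i-1][j-1]+1 when the i-th and j-th characters match, else max(dp[i-1][j], dp[i][j-1]).
    ·  Q  T  T  P  F
 ·  0  0  0  0  0  0
 Q  0  1  1  1  1  1
 T  0  1  2  2  2  2
 T  0  1  2  3  3  3
 F  0  1  2  3  3  4
 F  0  1  2  3  3  4
 E  0  1  2  3  3  4
 F  0  1  2  3  3  4
dp[7][5] = 4. One LCS (by backtracking along matches): QTTF.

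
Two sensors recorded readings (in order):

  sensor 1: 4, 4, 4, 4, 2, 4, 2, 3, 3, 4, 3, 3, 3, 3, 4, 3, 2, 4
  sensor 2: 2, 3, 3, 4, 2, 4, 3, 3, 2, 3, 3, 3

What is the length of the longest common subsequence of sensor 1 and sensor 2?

9

Match 2 (sensor 1 #5, sensor 2 #1), 4 (sensor 1 #6, sensor 2 #4), 2 (sensor 1 #7, sensor 2 #5), 4 (sensor 1 #10, sensor 2 #6), 3 (sensor 1 #11, sensor 2 #7), 3 (sensor 1 #12, sensor 2 #8), 3 (sensor 1 #13, sensor 2 #10), 3 (sensor 1 #14, sensor 2 #11), 3 (sensor 1 #16, sensor 2 #12) — 9 values in the same relative order in both. dp[18][12] = 9 confirms this is the maximum.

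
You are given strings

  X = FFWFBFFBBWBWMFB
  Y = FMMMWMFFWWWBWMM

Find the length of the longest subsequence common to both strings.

8

Pick F at X[1]=Y[1], then W at X[3]=Y[5], then F at X[4]=Y[7], then F at X[6]=Y[8], then W at X[10]=Y[11], then B at X[11]=Y[12], then W at X[12]=Y[13], then M at X[13]=Y[15]; all 8 characters appear in both, in order. The LCS DP gives dp[15][15] = 8, so this is optimal.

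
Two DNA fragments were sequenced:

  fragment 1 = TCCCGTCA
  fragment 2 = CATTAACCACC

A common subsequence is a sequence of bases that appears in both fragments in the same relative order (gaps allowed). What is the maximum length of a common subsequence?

Taking T [1,4]; then C [2,7]; then C [3,8]; then C [4,10]; then C [7,11] gives a common subsequence of length 5, and the DP table's final entry dp[8][11] is also 5, so no common subsequence is longer.

5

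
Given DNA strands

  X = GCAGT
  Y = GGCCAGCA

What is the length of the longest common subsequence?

Taking G [1,2] → C [2,4] → A [3,5] → G [4,6] gives a common subsequence of length 4. Since dp[5][8] = 4, nothing longer is possible.

4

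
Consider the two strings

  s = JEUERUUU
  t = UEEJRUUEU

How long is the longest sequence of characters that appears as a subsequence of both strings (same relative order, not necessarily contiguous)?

Let dp[i][j] be the LCS length of the first i characters of s and the first j characters of t. dp[i][j] = dp[i-1][j-1]+1 when the i-th and j-th characters match, else max(dp[i-1][j], dp[i][j-1]).
    ·  U  E  E  J  R  U  U  E  U
 ·  0  0  0  0  0  0  0  0  0  0
 J  0  0  0  0  1  1  1  1  1  1
 E  0  0  1  1  1  1  1  1  2  2
 U  0  1  1  1  1  1  2  2  2  3
 E  0  1  2  2  2  2  2  2  3  3
 R  0  1  2  2  2  3  3  3  3  3
 U  0  1  2  2  2  3  4  4  4  4
 U  0  1  2  2  2  3  4  5  5  5
 U  0  1  2  2  2  3  4  5  5  6
dp[8][9] = 6. One LCS (by backtracking along matches): EERUUU.

6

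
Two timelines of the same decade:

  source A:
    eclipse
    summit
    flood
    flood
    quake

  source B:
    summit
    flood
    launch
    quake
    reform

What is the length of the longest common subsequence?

Pick summit at source A[2]=source B[1]; then flood at source A[3]=source B[2]; then quake at source A[5]=source B[4]; all 3 events appear in both, in order. The LCS DP gives dp[5][5] = 3, so this is optimal.

3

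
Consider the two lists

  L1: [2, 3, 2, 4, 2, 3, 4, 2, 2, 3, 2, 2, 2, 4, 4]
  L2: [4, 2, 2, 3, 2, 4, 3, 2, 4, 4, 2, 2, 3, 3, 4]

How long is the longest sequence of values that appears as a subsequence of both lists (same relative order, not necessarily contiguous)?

One common subsequence of length 10: 2 (L1 #1, L2 #3); then 3 (L1 #2, L2 #4); then 2 (L1 #3, L2 #5); then 4 (L1 #4, L2 #6); then 2 (L1 #5, L2 #8); then 4 (L1 #7, L2 #10); then 2 (L1 #8, L2 #11); then 2 (L1 #9, L2 #12); then 3 (L1 #10, L2 #14); then 4 (L1 #15, L2 #15). The LCS DP gives dp[15][15] = 10, so this is optimal.

10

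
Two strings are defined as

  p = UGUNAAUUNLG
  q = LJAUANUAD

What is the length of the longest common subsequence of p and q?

3

Taking U at p[1]=q[4]; then U at p[3]=q[7]; then A at p[5]=q[8] gives a common subsequence of length 3, and the DP table's final entry dp[11][9] is also 3, so no common subsequence is longer.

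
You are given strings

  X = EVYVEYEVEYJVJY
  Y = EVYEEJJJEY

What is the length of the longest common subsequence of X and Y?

8

Pick E [1,1]; then V [2,2]; then Y [3,3]; then E [5,4]; then E [7,5]; then J [11,7]; then J [13,8]; then Y [14,10]; all 8 characters appear in both, in order. dp[14][10] = 8 confirms this is the maximum.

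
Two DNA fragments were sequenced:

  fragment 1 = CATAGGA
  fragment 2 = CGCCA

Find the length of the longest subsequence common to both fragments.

Let dp[i][j] be the LCS length of the first i bases of fragment 1 and the first j bases of fragment 2. dp[i][j] = dp[i-1][j-1]+1 when the i-th and j-th bases match, else max(dp[i-1][j], dp[i][j-1]).
    ·  C  G  C  C  A
 ·  0  0  0  0  0  0
 C  0  1  1  1  1  1
 A  0  1  1  1  1  2
 T  0  1  1  1  1  2
 A  0  1  1  1  1  2
 G  0  1  2  2  2  2
 G  0  1  2  2  2  2
 A  0  1  2  2  2  3
dp[7][5] = 3. One LCS (by backtracking along matches): CGA.

3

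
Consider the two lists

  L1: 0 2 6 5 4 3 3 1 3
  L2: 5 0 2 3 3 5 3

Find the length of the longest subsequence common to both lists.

5

Match 0 at L1[1]=L2[2], then 2 at L1[2]=L2[3], then 3 at L1[6]=L2[4], then 3 at L1[7]=L2[5], then 3 at L1[9]=L2[7] — 5 values in the same relative order in both. dp[9][7] = 5 confirms this is the maximum.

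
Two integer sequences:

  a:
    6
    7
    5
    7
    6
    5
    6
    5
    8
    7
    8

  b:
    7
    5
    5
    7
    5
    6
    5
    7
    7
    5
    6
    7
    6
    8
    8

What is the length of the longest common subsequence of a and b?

8

One common subsequence of length 8: 7 [2,1], then 5 [3,3], then 7 [4,4], then 6 [5,6], then 5 [6,10], then 6 [7,13], then 8 [9,14], then 8 [11,15]. dp[11][15] = 8 confirms this is the maximum.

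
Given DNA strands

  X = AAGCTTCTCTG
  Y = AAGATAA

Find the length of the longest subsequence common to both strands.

Let dp[i][j] be the LCS length of the first i bases of X and the first j bases of Y. dp[i][j] = dp[i-1][j-1]+1 when the i-th and j-th bases match, else max(dp[i-1][j], dp[i][j-1]).
    ·  A  A  G  A  T  A  A
 ·  0  0  0  0  0  0  0  0
 A  0  1  1  1  1  1  1  1
 A  0  1  2  2  2  2  2  2
 G  0  1  2  3  3  3  3  3
 C  0  1  2  3  3  3  3  3
 T  0  1  2  3  3  4  4  4
 T  0  1  2  3  3  4  4  4
 C  0  1  2  3  3  4  4  4
 T  0  1  2  3  3  4  4  4
 C  0  1  2  3  3  4  4  4
 T  0  1  2  3  3  4  4  4
 G  0  1  2  3  3  4  4  4
dp[11][7] = 4. One LCS (by backtracking along matches): AAGT.

4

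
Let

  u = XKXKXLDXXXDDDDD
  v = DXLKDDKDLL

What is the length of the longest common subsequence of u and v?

5

Let dp[i][j] be the LCS length of the first i characters of u and the first j characters of v. dp[i][j] = dp[i-1][j-1]+1 when the i-th and j-th characters match, else max(dp[i-1][j], dp[i][j-1]).
    ·  D  X  L  K  D  D  K  D  L  L
 ·  0  0  0  0  0  0  0  0  0  0  0
 X  0  0  1  1  1  1  1  1  1  1  1
 K  0  0  1  1  2  2  2  2  2  2  2
 X  0  0  1  1  2  2  2  2  2  2  2
 K  0  0  1  1  2  2  2  3  3  3  3
 X  0  0  1  1  2  2  2  3  3  3  3
 L  0  0  1  2  2  2  2  3  3  4  4
 D  0  1  1  2  2  3  3  3  4  4  4
 X  0  1  2  2  2  3  3  3  4  4  4
 X  0  1  2  2  2  3  3  3  4  4  4
 X  0  1  2  2  2  3  3  3  4  4  4
 D  0  1  2  2  2  3  4  4  4  4  4
 D  0  1  2  2  2  3  4  4  5  5  5
 D  0  1  2  2  2  3  4  4  5  5  5
 D  0  1  2  2  2  3  4  4  5  5  5
 D  0  1  2  2  2  3  4  4  5  5  5
dp[15][10] = 5. One LCS (by backtracking along matches): XKDDD.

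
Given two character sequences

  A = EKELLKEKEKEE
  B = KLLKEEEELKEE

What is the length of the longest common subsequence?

Let dp[i][j] be the LCS length of the first i characters of A and the first j characters of B. dp[i][j] = dp[i-1][j-1]+1 when the i-th and j-th characters match, else max(dp[i-1][j], dp[i][j-1]).
    ·  K  L  L  K  E  E  E  E  L  K  E  E
 ·  0  0  0  0  0  0  0  0  0  0  0  0  0
 E  0  0  0  0  0  1  1  1  1  1  1  1  1
 K  0  1  1  1  1  1  1  1  1  1  2  2  2
 E  0  1  1  1  1  2  2  2  2  2  2  3  3
 L  0  1  2  2  2  2  2  2  2  3  3  3  3
 L  0  1  2  3  3  3  3  3  3  3  3  3  3
 K  0  1  2  3  4  4  4  4  4  4  4  4  4
 E  0  1  2  3  4  5  5  5  5  5  5  5  5
 K  0  1  2  3  4  5  5  5  5  5  6  6  6
 E  0  1  2  3  4  5  6  6  6  6  6  7  7
 K  0  1  2  3  4  5  6  6  6  6  7  7  7
 E  0  1  2  3  4  5  6  7  7  7  7  8  8
 E  0  1  2  3  4  5  6  7  8  8  8  8  9
dp[12][12] = 9. One LCS (by backtracking along matches): KLLKEEKEE.

9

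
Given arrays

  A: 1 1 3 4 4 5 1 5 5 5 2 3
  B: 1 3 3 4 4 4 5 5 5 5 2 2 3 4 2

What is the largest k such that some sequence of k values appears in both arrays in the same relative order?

10

Taking 1 at A[1]=B[1]; then 3 at A[3]=B[3]; then 4 at A[4]=B[5]; then 4 at A[5]=B[6]; then 5 at A[6]=B[7]; then 5 at A[8]=B[8]; then 5 at A[9]=B[9]; then 5 at A[10]=B[10]; then 2 at A[11]=B[12]; then 3 at A[12]=B[13] gives a common subsequence of length 10, and the DP table's final entry dp[12][15] is also 10, so no common subsequence is longer.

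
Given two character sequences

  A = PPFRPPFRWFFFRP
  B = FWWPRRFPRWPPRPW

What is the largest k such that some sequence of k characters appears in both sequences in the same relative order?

7

Taking P [1,4], then P [2,8], then R [4,9], then P [5,11], then P [6,12], then R [8,13], then W [9,15] gives a common subsequence of length 7. dp[14][15] = 7 confirms this is the maximum.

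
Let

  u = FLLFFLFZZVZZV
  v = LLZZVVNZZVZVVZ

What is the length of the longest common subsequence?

Taking L [3,1]; then L [6,2]; then Z [8,3]; then Z [9,4]; then V [10,6]; then Z [11,9]; then Z [12,11]; then V [13,13] gives a common subsequence of length 8. dp[13][14] = 8 confirms this is the maximum.

8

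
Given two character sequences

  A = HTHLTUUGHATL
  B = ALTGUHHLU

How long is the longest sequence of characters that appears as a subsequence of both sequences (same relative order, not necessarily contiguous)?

Let dp[i][j] be the LCS length of the first i characters of A and the first j characters of B. dp[i][j] = dp[i-1][j-1]+1 when the i-th and j-th characters match, else max(dp[i-1][j], dp[i][j-1]).
    ·  A  L  T  G  U  H  H  L  U
 ·  0  0  0  0  0  0  0  0  0  0
 H  0  0  0  0  0  0  1  1  1  1
 T  0  0  0  1  1  1  1  1  1  1
 H  0  0  0  1  1  1  2  2  2  2
 L  0  0  1  1  1  1  2  2  3  3
 T  0  0  1  2  2  2  2  2  3  3
 U  0  0  1  2  2  3  3  3  3  4
 U  0  0  1  2  2  3  3  3  3  4
 G  0  0  1  2  3  3  3  3  3  4
 H  0  0  1  2  3  3  4  4  4  4
 A  0  1  1  2  3  3  4  4  4  4
 T  0  1  1  2  3  3  4  4  4  4
 L  0  1  2  2  3  3  4  4  5  5
dp[12][9] = 5. One LCS (by backtracking along matches): LTUHL.

5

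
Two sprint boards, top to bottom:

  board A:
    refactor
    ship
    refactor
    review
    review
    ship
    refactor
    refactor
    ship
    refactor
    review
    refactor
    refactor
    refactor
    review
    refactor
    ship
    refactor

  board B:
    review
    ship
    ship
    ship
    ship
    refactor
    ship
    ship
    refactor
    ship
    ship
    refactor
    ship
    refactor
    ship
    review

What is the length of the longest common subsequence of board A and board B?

Pick refactor (board A #1, board B #6), ship (board A #2, board B #8), refactor (board A #3, board B #9), ship (board A #6, board B #11), refactor (board A #7, board B #12), refactor (board A #8, board B #14), ship (board A #9, board B #15), review (board A #15, board B #16); all 8 tasks appear in both, in order. The LCS DP gives dp[18][16] = 8, so this is optimal.

8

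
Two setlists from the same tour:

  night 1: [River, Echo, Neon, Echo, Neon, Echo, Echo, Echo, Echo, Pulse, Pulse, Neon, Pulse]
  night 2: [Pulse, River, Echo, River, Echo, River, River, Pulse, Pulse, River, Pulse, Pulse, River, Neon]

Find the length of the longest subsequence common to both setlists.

Taking River [1,2], then Echo [2,3], then Echo [4,5], then Pulse [10,11], then Pulse [11,12], then Neon [12,14] gives a common subsequence of length 6. Since dp[13][14] = 6, nothing longer is possible.

6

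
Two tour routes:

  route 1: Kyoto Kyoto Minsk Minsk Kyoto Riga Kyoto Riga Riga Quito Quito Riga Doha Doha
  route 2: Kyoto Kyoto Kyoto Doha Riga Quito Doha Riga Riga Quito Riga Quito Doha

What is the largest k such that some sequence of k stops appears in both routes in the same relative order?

Match Kyoto (route 1 #1, route 2 #1); then Kyoto (route 1 #2, route 2 #2); then Kyoto (route 1 #5, route 2 #3); then Riga (route 1 #6, route 2 #5); then Riga (route 1 #8, route 2 #8); then Riga (route 1 #9, route 2 #9); then Quito (route 1 #10, route 2 #10); then Quito (route 1 #11, route 2 #12); then Doha (route 1 #14, route 2 #13) — 9 stops in the same relative order in both, and the DP table's final entry dp[14][13] is also 9, so no common subsequence is longer.

9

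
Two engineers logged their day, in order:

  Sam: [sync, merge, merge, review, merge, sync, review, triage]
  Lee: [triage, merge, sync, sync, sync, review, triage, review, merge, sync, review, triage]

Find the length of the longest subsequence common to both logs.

6

Match sync [1,5], then review [4,8], then merge [5,9], then sync [6,10], then review [7,11], then triage [8,12] — 6 tasks in the same relative order in both. The LCS DP gives dp[8][12] = 6, so this is optimal.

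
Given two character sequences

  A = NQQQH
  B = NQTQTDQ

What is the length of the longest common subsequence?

One common subsequence of length 4: N [1,1], then Q [2,2], then Q [3,4], then Q [4,7]. dp[5][7] = 4 confirms this is the maximum.

4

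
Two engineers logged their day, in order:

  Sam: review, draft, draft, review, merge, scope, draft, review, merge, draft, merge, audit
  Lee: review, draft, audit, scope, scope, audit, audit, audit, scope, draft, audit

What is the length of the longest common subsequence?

5

Pick review (Sam #1, Lee #1); then draft (Sam #2, Lee #2); then scope (Sam #6, Lee #9); then draft (Sam #10, Lee #10); then audit (Sam #12, Lee #11); all 5 tasks appear in both, in order. The LCS DP gives dp[12][11] = 5, so this is optimal.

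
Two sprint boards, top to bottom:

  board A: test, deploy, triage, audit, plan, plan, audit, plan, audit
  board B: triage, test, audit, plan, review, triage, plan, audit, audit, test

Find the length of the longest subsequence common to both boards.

6

Taking test [1,2], audit [4,3], plan [5,4], plan [6,7], audit [7,8], audit [9,9] gives a common subsequence of length 6. The LCS DP gives dp[9][10] = 6, so this is optimal.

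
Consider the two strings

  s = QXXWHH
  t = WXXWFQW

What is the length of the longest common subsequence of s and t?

Let dp[i][j] be the LCS length of the first i characters of s and the first j characters of t. dp[i][j] = dp[i-1][j-1]+1 when the i-th and j-th characters match, else max(dp[i-1][j], dp[i][j-1]).
    ·  W  X  X  W  F  Q  W
 ·  0  0  0  0  0  0  0  0
 Q  0  0  0  0  0  0  1  1
 X  0  0  1  1  1  1  1  1
 X  0  0  1  2  2  2  2  2
 W  0  1  1  2  3  3  3  3
 H  0  1  1  2  3  3  3  3
 H  0  1  1  2  3  3  3  3
dp[6][7] = 3. One LCS (by backtracking along matches): XXW.

3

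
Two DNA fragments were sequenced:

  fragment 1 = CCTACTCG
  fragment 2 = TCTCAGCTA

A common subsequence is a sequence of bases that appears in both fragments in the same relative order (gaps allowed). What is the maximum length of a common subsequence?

5

One common subsequence of length 5: C [1,2], then C [2,4], then A [4,5], then C [5,7], then T [6,8]. Since dp[8][9] = 5, nothing longer is possible.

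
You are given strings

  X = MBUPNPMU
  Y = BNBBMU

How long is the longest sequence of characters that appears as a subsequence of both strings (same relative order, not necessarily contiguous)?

One common subsequence of length 4: B (X #2, Y #1); then N (X #5, Y #2); then M (X #7, Y #5); then U (X #8, Y #6). Since dp[8][6] = 4, nothing longer is possible.

4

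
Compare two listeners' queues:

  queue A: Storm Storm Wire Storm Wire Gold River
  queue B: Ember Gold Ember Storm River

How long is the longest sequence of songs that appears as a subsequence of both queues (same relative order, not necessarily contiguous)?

Taking Storm at queue A[4]=queue B[4]; then River at queue A[7]=queue B[5] gives a common subsequence of length 2. The LCS DP gives dp[7][5] = 2, so this is optimal.

2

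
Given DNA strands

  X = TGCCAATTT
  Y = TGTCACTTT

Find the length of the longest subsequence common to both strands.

7

Let dp[i][j] be the LCS length of the first i bases of X and the first j bases of Y. dp[i][j] = dp[i-1][j-1]+1 when the i-th and j-th bases match, else max(dp[i-1][j], dp[i][j-1]).
    ·  T  G  T  C  A  C  T  T  T
 ·  0  0  0  0  0  0  0  0  0  0
 T  0  1  1  1  1  1  1  1  1  1
 G  0  1  2  2  2  2  2  2  2  2
 C  0  1  2  2  3  3  3  3  3  3
 C  0  1  2  2  3  3  4  4  4  4
 A  0  1  2  2  3  4  4  4  4  4
 A  0  1  2  2  3  4  4  4  4  4
 T  0  1  2  3  3  4  4  5  5  5
 T  0  1  2  3  3  4  4  5  6  6
 T  0  1  2  3  3  4  4  5  6  7
dp[9][9] = 7. One LCS (by backtracking along matches): TGCCTTT.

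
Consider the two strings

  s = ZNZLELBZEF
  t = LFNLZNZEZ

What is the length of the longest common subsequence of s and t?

Taking Z (s #1, t #5); then N (s #2, t #6); then Z (s #3, t #7); then E (s #5, t #8); then Z (s #8, t #9) gives a common subsequence of length 5. The LCS DP gives dp[10][9] = 5, so this is optimal.

5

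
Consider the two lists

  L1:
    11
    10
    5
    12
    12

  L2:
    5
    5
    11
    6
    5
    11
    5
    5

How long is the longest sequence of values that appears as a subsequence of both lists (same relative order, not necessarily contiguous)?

2

Let dp[i][j] be the LCS length of the first i values of L1 and the first j values of L2. dp[i][j] = dp[i-1][j-1]+1 when the i-th and j-th values match, else max(dp[i-1][j], dp[i][j-1]).
    ·  5  5 11  6  5 11  5  5
 ·  0  0  0  0  0  0  0  0  0
11  0  0  0  1  1  1  1  1  1
10  0  0  0  1  1  1  1  1  1
 5  0  1  1  1  1  2  2  2  2
12  0  1  1  1  1  2  2  2  2
12  0  1  1  1  1  2  2  2  2
dp[5][8] = 2. One LCS (by backtracking along matches): 11, 5.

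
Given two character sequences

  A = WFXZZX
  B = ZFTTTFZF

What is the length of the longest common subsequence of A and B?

2

Let dp[i][j] be the LCS length of the first i characters of A and the first j characters of B. dp[i][j] = dp[i-1][j-1]+1 when the i-th and j-th characters match, else max(dp[i-1][j], dp[i][j-1]).
    ·  Z  F  T  T  T  F  Z  F
 ·  0  0  0  0  0  0  0  0  0
 W  0  0  0  0  0  0  0  0  0
 F  0  0  1  1  1  1  1  1  1
 X  0  0  1  1  1  1  1  1  1
 Z  0  1  1  1  1  1  1  2  2
 Z  0  1  1  1  1  1  1  2  2
 X  0  1  1  1  1  1  1  2  2
dp[6][8] = 2. One LCS (by backtracking along matches): FZ.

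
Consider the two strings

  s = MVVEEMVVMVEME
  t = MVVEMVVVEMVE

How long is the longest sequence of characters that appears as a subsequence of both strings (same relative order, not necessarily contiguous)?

11

Match M at s[1]=t[1], V at s[2]=t[2], V at s[3]=t[3], E at s[5]=t[4], M at s[6]=t[5], V at s[7]=t[6], V at s[8]=t[7], V at s[10]=t[8], E at s[11]=t[9], M at s[12]=t[10], E at s[13]=t[12] — 11 characters in the same relative order in both. dp[13][12] = 11 confirms this is the maximum.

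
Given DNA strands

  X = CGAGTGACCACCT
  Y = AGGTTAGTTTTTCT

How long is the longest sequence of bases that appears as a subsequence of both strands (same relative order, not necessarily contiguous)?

Match G [2,3], A [3,6], G [4,7], T [5,12], C [12,13], T [13,14] — 6 bases in the same relative order in both. Since dp[13][14] = 6, nothing longer is possible.

6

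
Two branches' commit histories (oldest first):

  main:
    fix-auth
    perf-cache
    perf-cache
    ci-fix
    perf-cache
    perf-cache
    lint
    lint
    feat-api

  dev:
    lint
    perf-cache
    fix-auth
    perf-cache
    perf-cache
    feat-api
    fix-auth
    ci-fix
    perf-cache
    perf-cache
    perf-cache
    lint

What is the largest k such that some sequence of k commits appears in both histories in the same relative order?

Match fix-auth (main #1, dev #3); then perf-cache (main #2, dev #4); then perf-cache (main #3, dev #5); then ci-fix (main #4, dev #8); then perf-cache (main #5, dev #10); then perf-cache (main #6, dev #11); then lint (main #8, dev #12) — 7 commits in the same relative order in both. The LCS DP gives dp[9][12] = 7, so this is optimal.

7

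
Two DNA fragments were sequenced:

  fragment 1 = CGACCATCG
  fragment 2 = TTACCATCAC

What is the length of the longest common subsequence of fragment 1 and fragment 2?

Taking A [3,3] → C [4,4] → C [5,5] → A [6,6] → T [7,7] → C [8,10] gives a common subsequence of length 6. The LCS DP gives dp[9][10] = 6, so this is optimal.

6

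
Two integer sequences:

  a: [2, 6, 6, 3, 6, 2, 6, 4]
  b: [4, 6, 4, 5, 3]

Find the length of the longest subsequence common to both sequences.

One common subsequence of length 2: 6 at a[2]=b[2]; then 3 at a[4]=b[5], and the DP table's final entry dp[8][5] is also 2, so no common subsequence is longer.

2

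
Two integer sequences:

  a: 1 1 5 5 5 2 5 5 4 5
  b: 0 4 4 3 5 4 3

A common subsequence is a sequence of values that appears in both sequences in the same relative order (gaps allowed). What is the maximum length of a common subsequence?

Let dp[i][j] be the LCS length of the first i values of a and the first j values of b. dp[i][j] = dp[i-1][j-1]+1 when the i-th and j-th values match, else max(dp[i-1][j], dp[i][j-1]).
    ·  0  4  4  3  5  4  3
 ·  0  0  0  0  0  0  0  0
 1  0  0  0  0  0  0  0  0
 1  0  0  0  0  0  0  0  0
 5  0  0  0  0  0  1  1  1
 5  0  0  0  0  0  1  1  1
 5  0  0  0  0  0  1  1  1
 2  0  0  0  0  0  1  1  1
 5  0  0  0  0  0  1  1  1
 5  0  0  0  0  0  1  1  1
 4  0  0  1  1  1  1  2  2
 5  0  0  1  1  1  2  2  2
dp[10][7] = 2. One LCS (by backtracking along matches): 5, 4.

2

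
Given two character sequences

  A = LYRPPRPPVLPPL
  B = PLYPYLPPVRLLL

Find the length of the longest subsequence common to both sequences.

8

Taking L [1,2]; then Y [2,3]; then P [4,4]; then P [7,7]; then P [8,8]; then V [9,9]; then L [10,12]; then L [13,13] gives a common subsequence of length 8, and the DP table's final entry dp[13][13] is also 8, so no common subsequence is longer.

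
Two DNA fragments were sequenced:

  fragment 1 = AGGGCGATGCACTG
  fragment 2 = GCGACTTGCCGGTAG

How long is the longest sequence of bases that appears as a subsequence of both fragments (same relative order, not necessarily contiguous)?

One common subsequence of length 10: G at fragment 1[4]=fragment 2[1], C at fragment 1[5]=fragment 2[2], G at fragment 1[6]=fragment 2[3], A at fragment 1[7]=fragment 2[4], T at fragment 1[8]=fragment 2[7], G at fragment 1[9]=fragment 2[8], C at fragment 1[10]=fragment 2[9], C at fragment 1[12]=fragment 2[10], T at fragment 1[13]=fragment 2[13], G at fragment 1[14]=fragment 2[15], and the DP table's final entry dp[14][15] is also 10, so no common subsequence is longer.

10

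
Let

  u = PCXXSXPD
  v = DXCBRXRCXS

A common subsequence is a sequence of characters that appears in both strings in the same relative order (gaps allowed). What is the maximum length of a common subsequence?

4

Let dp[i][j] be the LCS length of the first i characters of u and the first j characters of v. dp[i][j] = dp[i-1][j-1]+1 when the i-th and j-th characters match, else max(dp[i-1][j], dp[i][j-1]).
    ·  D  X  C  B  R  X  R  C  X  S
 ·  0  0  0  0  0  0  0  0  0  0  0
 P  0  0  0  0  0  0  0  0  0  0  0
 C  0  0  0  1  1  1  1  1  1  1  1
 X  0  0  1  1  1  1  2  2  2  2  2
 X  0  0  1  1  1  1  2  2  2  3  3
 S  0  0  1  1  1  1  2  2  2  3  4
 X  0  0  1  1  1  1  2  2  2  3  4
 P  0  0  1  1  1  1  2  2  2  3  4
 D  0  1  1  1  1  1  2  2  2  3  4
dp[8][10] = 4. One LCS (by backtracking along matches): CXXS.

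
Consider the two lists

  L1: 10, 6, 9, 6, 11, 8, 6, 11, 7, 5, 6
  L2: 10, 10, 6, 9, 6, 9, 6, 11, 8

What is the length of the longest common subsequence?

Taking 10 (L1 #1, L2 #2); then 6 (L1 #2, L2 #5); then 9 (L1 #3, L2 #6); then 6 (L1 #4, L2 #7); then 11 (L1 #5, L2 #8); then 8 (L1 #6, L2 #9) gives a common subsequence of length 6. Since dp[11][9] = 6, nothing longer is possible.

6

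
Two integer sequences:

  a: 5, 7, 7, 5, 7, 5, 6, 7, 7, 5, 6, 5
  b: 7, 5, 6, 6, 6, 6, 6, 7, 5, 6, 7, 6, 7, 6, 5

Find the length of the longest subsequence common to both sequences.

Pick 7 at a[3]=b[1], then 5 at a[4]=b[2], then 7 at a[5]=b[8], then 5 at a[6]=b[9], then 6 at a[7]=b[10], then 7 at a[8]=b[11], then 7 at a[9]=b[13], then 6 at a[11]=b[14], then 5 at a[12]=b[15]; all 9 values appear in both, in order. The LCS DP gives dp[12][15] = 9, so this is optimal.

9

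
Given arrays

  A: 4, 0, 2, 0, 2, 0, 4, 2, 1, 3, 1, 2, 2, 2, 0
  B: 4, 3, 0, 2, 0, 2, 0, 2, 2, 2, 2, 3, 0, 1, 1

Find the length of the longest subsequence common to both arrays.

11

Pick 4 at A[1]=B[1], then 0 at A[2]=B[3], then 2 at A[3]=B[4], then 0 at A[4]=B[5], then 2 at A[5]=B[6], then 0 at A[6]=B[7], then 2 at A[8]=B[8], then 2 at A[12]=B[9], then 2 at A[13]=B[10], then 2 at A[14]=B[11], then 0 at A[15]=B[13]; all 11 values appear in both, in order, and the DP table's final entry dp[15][15] is also 11, so no common subsequence is longer.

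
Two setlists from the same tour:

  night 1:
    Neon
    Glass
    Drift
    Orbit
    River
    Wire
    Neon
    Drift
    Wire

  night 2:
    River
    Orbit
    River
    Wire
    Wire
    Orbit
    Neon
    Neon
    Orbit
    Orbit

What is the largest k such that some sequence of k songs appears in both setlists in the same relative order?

Match Orbit [4,2] → River [5,3] → Wire [6,5] → Neon [7,8] — 4 songs in the same relative order in both, and the DP table's final entry dp[9][10] is also 4, so no common subsequence is longer.

4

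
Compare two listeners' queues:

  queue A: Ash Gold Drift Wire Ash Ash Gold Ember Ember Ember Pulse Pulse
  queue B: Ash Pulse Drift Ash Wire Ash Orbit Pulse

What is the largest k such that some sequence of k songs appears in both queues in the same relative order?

5

One common subsequence of length 5: Ash (queue A #1, queue B #1), then Drift (queue A #3, queue B #3), then Wire (queue A #4, queue B #5), then Ash (queue A #5, queue B #6), then Pulse (queue A #12, queue B #8). Since dp[12][8] = 5, nothing longer is possible.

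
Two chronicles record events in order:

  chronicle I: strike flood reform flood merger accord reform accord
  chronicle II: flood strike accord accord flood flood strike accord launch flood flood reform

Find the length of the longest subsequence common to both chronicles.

5

Pick strike at chronicle I[1]=chronicle II[2]; then flood at chronicle I[2]=chronicle II[5]; then flood at chronicle I[4]=chronicle II[6]; then accord at chronicle I[6]=chronicle II[8]; then reform at chronicle I[7]=chronicle II[12]; all 5 events appear in both, in order, and the DP table's final entry dp[8][12] is also 5, so no common subsequence is longer.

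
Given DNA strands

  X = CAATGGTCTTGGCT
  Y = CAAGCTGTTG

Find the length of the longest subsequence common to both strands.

8

Let dp[i][j] be the LCS length of the first i bases of X and the first j bases of Y. dp[i][j] = dp[i-1][j-1]+1 when the i-th and j-th bases match, else max(dp[i-1][j], dp[i][j-1]).
    ·  C  A  A  G  C  T  G  T  T  G
 ·  0  0  0  0  0  0  0  0  0  0  0
 C  0  1  1  1  1  1  1  1  1  1  1
 A  0  1  2  2  2  2  2  2  2  2  2
 A  0  1  2  3  3  3  3  3  3  3  3
 T  0  1  2  3  3  3  4  4  4  4  4
 G  0  1  2  3  4  4  4  5  5  5  5
 G  0  1  2  3  4  4  4  5  5  5  6
 T  0  1  2  3  4  4  5  5  6  6  6
 C  0  1  2  3  4  5  5  5  6  6  6
 T  0  1  2  3  4  5  6  6  6  7  7
 T  0  1  2  3  4  5  6  6  7  7  7
 G  0  1  2  3  4  5  6  7  7  7  8
 G  0  1  2  3  4  5  6  7  7  7  8
 C  0  1  2  3  4  5  6  7  7  7  8
 T  0  1  2  3  4  5  6  7  8  8  8
dp[14][10] = 8. One LCS (by backtracking along matches): CAATGTTG.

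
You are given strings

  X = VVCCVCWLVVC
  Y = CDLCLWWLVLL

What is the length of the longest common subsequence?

5

Pick C at X[3]=Y[1], C at X[4]=Y[4], W at X[7]=Y[7], L at X[8]=Y[8], V at X[9]=Y[9]; all 5 characters appear in both, in order. Since dp[11][11] = 5, nothing longer is possible.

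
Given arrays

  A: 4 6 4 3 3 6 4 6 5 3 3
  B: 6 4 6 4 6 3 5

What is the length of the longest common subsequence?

Let dp[i][j] be the LCS length of the first i values of A and the first j values of B. dp[i][j] = dp[i-1][j-1]+1 when the i-th and j-th values match, else max(dp[i-1][j], dp[i][j-1]).
    ·  6  4  6  4  6  3  5
 ·  0  0  0  0  0  0  0  0
 4  0  0  1  1  1  1  1  1
 6  0  1  1  2  2  2  2  2
 4  0  1  2  2  3  3  3  3
 3  0  1  2  2  3  3  4  4
 3  0  1  2  2  3  3  4  4
 6  0  1  2  3  3  4  4  4
 4  0  1  2  3  4  4  4  4
 6  0  1  2  3  4  5  5  5
 5  0  1  2  3  4  5  5  6
 3  0  1  2  3  4  5  6  6
 3  0  1  2  3  4  5  6  6
dp[11][7] = 6. One LCS (by backtracking along matches): 6, 4, 6, 4, 6, 5.

6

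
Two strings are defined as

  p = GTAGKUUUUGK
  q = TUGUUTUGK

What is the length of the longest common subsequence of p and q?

Let dp[i][j] be the LCS length of the first i characters of p and the first j characters of q. dp[i][j] = dp[i-1][j-1]+1 when the i-th and j-th characters match, else max(dp[i-1][j], dp[i][j-1]).
    ·  T  U  G  U  U  T  U  G  K
 ·  0  0  0  0  0  0  0  0  0  0
 G  0  0  0  1  1  1  1  1  1  1
 T  0  1  1  1  1  1  2  2  2  2
 A  0  1  1  1  1  1  2  2  2  2
 G  0  1  1  2  2  2  2  2  3  3
 K  0  1  1  2  2  2  2  2  3  4
 U  0  1  2  2  3  3  3  3  3  4
 U  0  1  2  2  3  4  4  4  4  4
 U  0  1  2  2  3  4  4  5  5  5
 U  0  1  2  2  3  4  4  5  5  5
 G  0  1  2  3  3  4  4  5  6  6
 K  0  1  2  3  3  4  4  5  6  7
dp[11][9] = 7. One LCS (by backtracking along matches): TGUUUGK.

7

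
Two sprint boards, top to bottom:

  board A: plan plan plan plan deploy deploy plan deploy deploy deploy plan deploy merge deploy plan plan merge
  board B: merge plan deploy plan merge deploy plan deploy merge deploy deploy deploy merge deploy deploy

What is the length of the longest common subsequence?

10

One common subsequence of length 10: plan [1,2], plan [2,4], deploy [6,6], plan [7,7], deploy [8,8], deploy [9,10], deploy [10,11], deploy [12,12], merge [13,13], deploy [14,15]. dp[17][15] = 10 confirms this is the maximum.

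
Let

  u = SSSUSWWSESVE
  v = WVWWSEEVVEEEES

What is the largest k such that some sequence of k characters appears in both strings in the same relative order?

6

Pick W (u #6, v #3), W (u #7, v #4), S (u #8, v #5), E (u #9, v #7), V (u #11, v #9), E (u #12, v #13); all 6 characters appear in both, in order. dp[12][14] = 6 confirms this is the maximum.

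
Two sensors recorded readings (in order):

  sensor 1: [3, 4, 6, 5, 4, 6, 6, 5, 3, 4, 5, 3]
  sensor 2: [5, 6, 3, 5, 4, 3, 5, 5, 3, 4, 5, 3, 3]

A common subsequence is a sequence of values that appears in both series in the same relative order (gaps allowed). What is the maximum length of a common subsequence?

Taking 3 (sensor 1 #1, sensor 2 #3) → 4 (sensor 1 #2, sensor 2 #5) → 5 (sensor 1 #4, sensor 2 #7) → 5 (sensor 1 #8, sensor 2 #8) → 3 (sensor 1 #9, sensor 2 #9) → 4 (sensor 1 #10, sensor 2 #10) → 5 (sensor 1 #11, sensor 2 #11) → 3 (sensor 1 #12, sensor 2 #13) gives a common subsequence of length 8, and the DP table's final entry dp[12][13] is also 8, so no common subsequence is longer.

8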